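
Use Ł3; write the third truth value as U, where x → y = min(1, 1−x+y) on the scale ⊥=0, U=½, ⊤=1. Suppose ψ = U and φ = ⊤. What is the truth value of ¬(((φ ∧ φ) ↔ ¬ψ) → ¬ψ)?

φ ∧ φ = ⊤ ∧ ⊤ = ⊤
¬ψ = ¬U = U
(φ ∧ φ) ↔ ¬ψ = ⊤ ↔ U = U  [1 − |1−½|]
¬ψ = ¬U = U
((φ ∧ φ) ↔ ¬ψ) → ¬ψ = U → U = ⊤
¬(((φ ∧ φ) ↔ ¬ψ) → ¬ψ) = ¬⊤ = ⊥

⊥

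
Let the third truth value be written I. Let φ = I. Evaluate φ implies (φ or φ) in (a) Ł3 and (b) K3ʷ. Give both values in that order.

In Ł3: φ or φ = I or I = I
φ implies (φ or φ) = I implies I = ⊤  [min(1, 1−½+½)]
In K3ʷ: φ or φ = I or I = I
φ implies (φ or φ) = I implies I = I  [any arg is the third value ⇒ result is the third value]
They differ because Ł3 and K3ʷ treat I differently under the binary connectives.

⊤; I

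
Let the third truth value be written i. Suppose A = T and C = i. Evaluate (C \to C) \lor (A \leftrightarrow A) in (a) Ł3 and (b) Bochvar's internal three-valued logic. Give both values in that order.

In Ł3: C \to C = i \to i = T  [min(1, 1−½+½)]
A \leftrightarrow A = T \leftrightarrow T = T
(C \to C) \lor (A \leftrightarrow A) = T \lor T = T
In Bochvar's internal three-valued logic: C \to C = i \to i = i  [any arg is the third value ⇒ result is the third value]
A \leftrightarrow A = T \leftrightarrow T = T
(C \to C) \lor (A \leftrightarrow A) = i \lor T = i
They differ because Ł3 and Bochvar's internal three-valued logic treat i differently under the binary connectives.

T; i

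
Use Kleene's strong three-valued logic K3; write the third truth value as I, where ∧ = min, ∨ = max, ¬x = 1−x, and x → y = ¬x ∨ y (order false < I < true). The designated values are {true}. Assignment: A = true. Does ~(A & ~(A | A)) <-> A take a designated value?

A | A = true | true = true
~(A | A) = ~true = false
A & ~(A | A) = true & false = false
~(A & ~(A | A)) = ~false = true
~(A & ~(A | A)) <-> A = true <-> true = true
true ∈ {true}.

Yes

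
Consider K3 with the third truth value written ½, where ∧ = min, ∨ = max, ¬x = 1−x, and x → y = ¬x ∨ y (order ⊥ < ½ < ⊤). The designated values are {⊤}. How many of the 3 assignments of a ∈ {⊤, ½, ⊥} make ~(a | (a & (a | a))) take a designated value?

a=⊤: ⊥ ·
a=½: ½ ·
a=⊥: ⊤ ✓

1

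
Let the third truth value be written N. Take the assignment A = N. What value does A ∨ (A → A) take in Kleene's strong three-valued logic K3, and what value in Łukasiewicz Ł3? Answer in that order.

N; 1

In Kleene's strong three-valued logic K3: A → A = N → N = N
A ∨ (A → A) = N ∨ N = N
In Łukasiewicz Ł3: A → A = N → N = 1  [min(1, 1−½+½)]
A ∨ (A → A) = N ∨ 1 = 1
They differ because Kleene's strong three-valued logic K3 and Łukasiewicz Ł3 treat N differently under implication.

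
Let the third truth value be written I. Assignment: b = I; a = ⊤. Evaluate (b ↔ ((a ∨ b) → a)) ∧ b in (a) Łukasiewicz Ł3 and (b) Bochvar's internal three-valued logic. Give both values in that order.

In Łukasiewicz Ł3: a ∨ b = ⊤ ∨ I = ⊤
(a ∨ b) → a = ⊤ → ⊤ = ⊤
b ↔ ((a ∨ b) → a) = I ↔ ⊤ = I
(b ↔ ((a ∨ b) → a)) ∧ b = I ∧ I = I
In Bochvar's internal three-valued logic: a ∨ b = ⊤ ∨ I = I
(a ∨ b) → a = I → ⊤ = I  [any arg is the third value ⇒ result is the third value]
b ↔ ((a ∨ b) → a) = I ↔ I = I
(b ↔ ((a ∨ b) → a)) ∧ b = I ∧ I = I

I; I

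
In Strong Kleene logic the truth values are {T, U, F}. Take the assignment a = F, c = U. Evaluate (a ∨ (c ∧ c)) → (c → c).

U

c ∧ c = U ∧ U = U
a ∨ (c ∧ c) = F ∨ U = U
c → c = U → U = U  [¬U ∨ U]
(a ∨ (c ∧ c)) → (c → c) = U → U = U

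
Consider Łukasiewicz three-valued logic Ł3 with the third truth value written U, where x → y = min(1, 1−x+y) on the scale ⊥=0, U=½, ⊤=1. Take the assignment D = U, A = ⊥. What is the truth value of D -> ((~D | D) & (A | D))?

~D = ~U = U
~D | D = U | U = U
A | D = ⊥ | U = U
(~D | D) & (A | D) = U & U = U
D -> ((~D | D) & (A | D)) = U -> U = ⊤

⊤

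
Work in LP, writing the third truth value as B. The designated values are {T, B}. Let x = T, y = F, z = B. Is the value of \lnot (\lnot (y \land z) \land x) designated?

No

y \land z = F \land B = F
\lnot (y \land z) = \lnot F = T
\lnot (y \land z) \land x = T \land T = T
\lnot (\lnot (y \land z) \land x) = \lnot T = F
F ∉ {T, B}.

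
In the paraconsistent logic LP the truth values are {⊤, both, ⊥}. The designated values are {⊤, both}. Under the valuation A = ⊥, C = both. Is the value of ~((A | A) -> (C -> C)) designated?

A | A = ⊥ | ⊥ = ⊥
C -> C = both -> both = both  [~both | both]
(A | A) -> (C -> C) = ⊥ -> both = ⊤
~((A | A) -> (C -> C)) = ~⊤ = ⊥
⊥ ∉ {⊤, both}.

No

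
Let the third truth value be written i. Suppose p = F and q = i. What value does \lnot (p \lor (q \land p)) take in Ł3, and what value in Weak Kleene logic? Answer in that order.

In Ł3: q \land p = i \land F = F
p \lor (q \land p) = F \lor F = F
\lnot (p \lor (q \land p)) = \lnot F = T
In Weak Kleene logic: q \land p = i \land F = i
p \lor (q \land p) = F \lor i = i
\lnot (p \lor (q \land p)) = \lnot i = i
They differ because Ł3 and Weak Kleene logic treat i differently under the binary connectives.

T; i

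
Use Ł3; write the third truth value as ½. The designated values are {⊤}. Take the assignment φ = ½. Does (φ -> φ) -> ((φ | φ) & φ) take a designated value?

φ -> φ = ½ -> ½ = ⊤
φ | φ = ½ | ½ = ½
(φ | φ) & φ = ½ & ½ = ½
(φ -> φ) -> ((φ | φ) & φ) = ⊤ -> ½ = ½
½ ∉ {⊤}.

No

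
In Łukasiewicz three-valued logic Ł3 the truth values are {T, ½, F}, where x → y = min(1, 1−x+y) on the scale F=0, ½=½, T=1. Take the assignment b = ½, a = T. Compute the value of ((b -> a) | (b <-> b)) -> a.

b -> a = ½ -> T = T  [min(1, 1−½+1)]
b <-> b = ½ <-> ½ = T
(b -> a) | (b <-> b) = T | T = T
((b -> a) | (b <-> b)) -> a = T -> T = T

T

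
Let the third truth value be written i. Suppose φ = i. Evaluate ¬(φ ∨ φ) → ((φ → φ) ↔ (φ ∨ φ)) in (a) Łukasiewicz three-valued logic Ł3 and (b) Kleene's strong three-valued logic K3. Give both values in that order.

true; i

In Łukasiewicz three-valued logic Ł3: φ ∨ φ = i ∨ i = i
¬(φ ∨ φ) = ¬i = i
φ → φ = i → i = true  [min(1, 1−½+½)]
φ ∨ φ = i ∨ i = i
(φ → φ) ↔ (φ ∨ φ) = true ↔ i = i
¬(φ ∨ φ) → ((φ → φ) ↔ (φ ∨ φ)) = i → i = true
In Kleene's strong three-valued logic K3: φ ∨ φ = i ∨ i = i
¬(φ ∨ φ) = ¬i = i
φ → φ = i → i = i  [¬i ∨ i]
φ ∨ φ = i ∨ i = i
(φ → φ) ↔ (φ ∨ φ) = i ↔ i = i
¬(φ ∨ φ) → ((φ → φ) ↔ (φ ∨ φ)) = i → i = i
They differ because Łukasiewicz three-valued logic Ł3 and Kleene's strong three-valued logic K3 treat i differently under implication.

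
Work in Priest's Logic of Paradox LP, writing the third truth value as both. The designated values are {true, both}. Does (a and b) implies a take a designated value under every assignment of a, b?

Every assignment of a, b over {true, both, false} gives a value in {true, both}.
In particular, with a=both, b=both: (a and b) implies a = both.

Yes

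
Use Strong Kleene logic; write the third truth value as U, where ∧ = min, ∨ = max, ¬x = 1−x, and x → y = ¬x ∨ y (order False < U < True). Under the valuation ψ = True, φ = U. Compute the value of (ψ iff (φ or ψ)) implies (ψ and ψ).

φ or ψ = U or True = True
ψ iff (φ or ψ) = True iff True = True
ψ and ψ = True and True = True
(ψ iff (φ or ψ)) implies (ψ and ψ) = True implies True = True

True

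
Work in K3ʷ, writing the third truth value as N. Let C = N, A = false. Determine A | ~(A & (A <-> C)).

A <-> C = false <-> N = N
A & (A <-> C) = false & N = N
~(A & (A <-> C)) = ~N = N
A | ~(A & (A <-> C)) = false | N = N

N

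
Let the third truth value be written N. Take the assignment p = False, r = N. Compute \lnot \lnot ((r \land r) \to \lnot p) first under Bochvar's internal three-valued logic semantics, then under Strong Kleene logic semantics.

N; True

In Bochvar's internal three-valued logic: r \land r = N \land N = N
\lnot p = \lnot False = True
(r \land r) \to \lnot p = N \to True = N  [any arg is the third value ⇒ result is the third value]
\lnot ((r \land r) \to \lnot p) = \lnot N = N
\lnot \lnot ((r \land r) \to \lnot p) = \lnot N = N
In Strong Kleene logic: r \land r = N \land N = N
\lnot p = \lnot False = True
(r \land r) \to \lnot p = N \to True = True  [\lnot N \lor True]
\lnot ((r \land r) \to \lnot p) = \lnot True = False
\lnot \lnot ((r \land r) \to \lnot p) = \lnot False = True
They differ because Bochvar's internal three-valued logic and Strong Kleene logic treat N differently under the binary connectives.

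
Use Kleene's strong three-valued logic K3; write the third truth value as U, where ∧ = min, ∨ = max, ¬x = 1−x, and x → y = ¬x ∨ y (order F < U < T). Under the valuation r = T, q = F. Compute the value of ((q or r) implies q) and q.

q or r = F or T = T
(q or r) implies q = T implies F = F
((q or r) implies q) and q = F and F = F

F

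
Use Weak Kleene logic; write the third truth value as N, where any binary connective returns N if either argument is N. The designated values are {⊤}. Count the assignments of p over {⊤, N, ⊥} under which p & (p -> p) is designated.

1

p=⊤: ⊤ ✓
p=N: N ·
p=⊥: ⊥ ·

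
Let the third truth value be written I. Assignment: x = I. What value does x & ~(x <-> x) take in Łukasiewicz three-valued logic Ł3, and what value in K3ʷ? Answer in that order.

In Łukasiewicz three-valued logic Ł3: x <-> x = I <-> I = 1  [1 − |½−½|]
~(x <-> x) = ~1 = 0
x & ~(x <-> x) = I & 0 = 0
In K3ʷ: x <-> x = I <-> I = I
~(x <-> x) = ~I = I
x & ~(x <-> x) = I & I = I
They differ because Łukasiewicz three-valued logic Ł3 and K3ʷ treat I differently under the binary connectives.

0; I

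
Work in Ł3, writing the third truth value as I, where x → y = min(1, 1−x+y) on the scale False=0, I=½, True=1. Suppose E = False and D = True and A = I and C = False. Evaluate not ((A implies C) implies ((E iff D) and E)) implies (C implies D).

True

A implies C = I implies False = I  [min(1, 1−½+0)]
E iff D = False iff True = False
(E iff D) and E = False and False = False
(A implies C) implies ((E iff D) and E) = I implies False = I
not ((A implies C) implies ((E iff D) and E)) = not I = I
C implies D = False implies True = True
not ((A implies C) implies ((E iff D) and E)) implies (C implies D) = I implies True = True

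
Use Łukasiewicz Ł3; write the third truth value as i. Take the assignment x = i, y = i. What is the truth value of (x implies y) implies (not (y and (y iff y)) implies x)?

x implies y = i implies i = True  [min(1, 1−½+½)]
y iff y = i iff i = True
y and (y iff y) = i and True = i
not (y and (y iff y)) = not i = i
not (y and (y iff y)) implies x = i implies i = True
(x implies y) implies (not (y and (y iff y)) implies x) = True implies True = True

True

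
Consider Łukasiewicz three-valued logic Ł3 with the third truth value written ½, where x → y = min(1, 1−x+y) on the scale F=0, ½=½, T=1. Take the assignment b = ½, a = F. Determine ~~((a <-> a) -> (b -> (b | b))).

a <-> a = F <-> F = T
b | b = ½ | ½ = ½
b -> (b | b) = ½ -> ½ = T  [min(1, 1−½+½)]
(a <-> a) -> (b -> (b | b)) = T -> T = T
~((a <-> a) -> (b -> (b | b))) = ~T = F
~~((a <-> a) -> (b -> (b | b))) = ~F = T

T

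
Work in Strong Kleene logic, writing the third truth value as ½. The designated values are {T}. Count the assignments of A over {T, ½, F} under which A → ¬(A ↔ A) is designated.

A=T: F ·
A=½: ½ ·
A=F: T ✓

1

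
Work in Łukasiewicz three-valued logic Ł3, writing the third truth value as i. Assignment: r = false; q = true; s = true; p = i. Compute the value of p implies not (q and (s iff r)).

true

s iff r = true iff false = false
q and (s iff r) = true and false = false
not (q and (s iff r)) = not false = true
p implies not (q and (s iff r)) = i implies true = true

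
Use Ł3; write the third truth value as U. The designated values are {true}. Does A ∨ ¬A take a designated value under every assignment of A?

Countermodel: A=U gives U, which is not designated.

No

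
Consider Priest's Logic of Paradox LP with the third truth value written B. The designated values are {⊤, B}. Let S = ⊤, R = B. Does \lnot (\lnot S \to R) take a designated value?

\lnot S = \lnot ⊤ = ⊥
\lnot S \to R = ⊥ \to B = ⊤
\lnot (\lnot S \to R) = \lnot ⊤ = ⊥
⊥ ∉ {⊤, B}.

No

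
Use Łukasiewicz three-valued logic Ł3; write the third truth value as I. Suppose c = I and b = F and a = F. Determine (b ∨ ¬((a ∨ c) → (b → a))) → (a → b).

T

a ∨ c = F ∨ I = I
b → a = F → F = T
(a ∨ c) → (b → a) = I → T = T
¬((a ∨ c) → (b → a)) = ¬T = F
b ∨ ¬((a ∨ c) → (b → a)) = F ∨ F = F
a → b = F → F = T
(b ∨ ¬((a ∨ c) → (b → a))) → (a → b) = F → T = T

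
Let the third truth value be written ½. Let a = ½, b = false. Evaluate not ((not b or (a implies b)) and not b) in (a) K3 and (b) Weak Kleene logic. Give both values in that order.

false; ½

In K3: not b = not false = true
a implies b = ½ implies false = ½  [not ½ or false]
not b or (a implies b) = true or ½ = true
not b = not false = true
(not b or (a implies b)) and not b = true and true = true
not ((not b or (a implies b)) and not b) = not true = false
In Weak Kleene logic: not b = not false = true
a implies b = ½ implies false = ½  [any arg is the third value ⇒ result is the third value]
not b or (a implies b) = true or ½ = ½
not b = not false = true
(not b or (a implies b)) and not b = ½ and true = ½
not ((not b or (a implies b)) and not b) = not ½ = ½
They differ because K3 and Weak Kleene logic treat ½ differently under the binary connectives.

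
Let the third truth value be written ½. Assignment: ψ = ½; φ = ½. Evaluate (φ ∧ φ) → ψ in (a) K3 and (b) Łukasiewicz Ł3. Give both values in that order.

In K3: φ ∧ φ = ½ ∧ ½ = ½
(φ ∧ φ) → ψ = ½ → ½ = ½  [¬½ ∨ ½]
In Łukasiewicz Ł3: φ ∧ φ = ½ ∧ ½ = ½
(φ ∧ φ) → ψ = ½ → ½ = true  [min(1, 1−½+½)]
They differ because K3 and Łukasiewicz Ł3 treat ½ differently under implication.

½; true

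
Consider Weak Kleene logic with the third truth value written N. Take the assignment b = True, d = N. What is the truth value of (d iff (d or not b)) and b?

N

not b = not True = False
d or not b = N or False = N
d iff (d or not b) = N iff N = N
(d iff (d or not b)) and b = N and True = N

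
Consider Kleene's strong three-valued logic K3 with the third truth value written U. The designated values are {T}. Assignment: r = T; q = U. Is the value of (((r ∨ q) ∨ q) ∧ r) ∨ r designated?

Yes

r ∨ q = T ∨ U = T
(r ∨ q) ∨ q = T ∨ U = T
((r ∨ q) ∨ q) ∧ r = T ∧ T = T
(((r ∨ q) ∨ q) ∧ r) ∨ r = T ∨ T = T
T ∈ {T}.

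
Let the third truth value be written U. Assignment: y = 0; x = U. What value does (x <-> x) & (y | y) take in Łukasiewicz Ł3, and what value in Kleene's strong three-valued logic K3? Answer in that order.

In Łukasiewicz Ł3: x <-> x = U <-> U = 1
y | y = 0 | 0 = 0
(x <-> x) & (y | y) = 1 & 0 = 0
In Kleene's strong three-valued logic K3: x <-> x = U <-> U = U
y | y = 0 | 0 = 0
(x <-> x) & (y | y) = U & 0 = 0

0; 0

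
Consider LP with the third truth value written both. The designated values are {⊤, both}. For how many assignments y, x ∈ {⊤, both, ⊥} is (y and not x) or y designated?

Of the 9 assignments, 6 give a value in {⊤, both}.

6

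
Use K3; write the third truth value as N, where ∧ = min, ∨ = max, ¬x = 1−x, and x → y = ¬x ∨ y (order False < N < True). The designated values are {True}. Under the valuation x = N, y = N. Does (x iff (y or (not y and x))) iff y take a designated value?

not y = not N = N
not y and x = N and N = N
y or (not y and x) = N or N = N
x iff (y or (not y and x)) = N iff N = N
(x iff (y or (not y and x))) iff y = N iff N = N
N ∉ {True}.

No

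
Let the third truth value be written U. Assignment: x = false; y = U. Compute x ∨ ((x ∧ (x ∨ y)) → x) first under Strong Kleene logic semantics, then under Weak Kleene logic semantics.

true; U

In Strong Kleene logic: x ∨ y = false ∨ U = U
x ∧ (x ∨ y) = false ∧ U = false
(x ∧ (x ∨ y)) → x = false → false = true
x ∨ ((x ∧ (x ∨ y)) → x) = false ∨ true = true
In Weak Kleene logic: x ∨ y = false ∨ U = U
x ∧ (x ∨ y) = false ∧ U = U
(x ∧ (x ∨ y)) → x = U → false = U  [any arg is the third value ⇒ result is the third value]
x ∨ ((x ∧ (x ∨ y)) → x) = false ∨ U = U
They differ because Strong Kleene logic and Weak Kleene logic treat U differently under the binary connectives.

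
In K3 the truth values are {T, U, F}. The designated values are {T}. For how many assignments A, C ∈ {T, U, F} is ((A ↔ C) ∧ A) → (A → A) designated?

Of the 9 assignments, 6 give a value in {T}.

6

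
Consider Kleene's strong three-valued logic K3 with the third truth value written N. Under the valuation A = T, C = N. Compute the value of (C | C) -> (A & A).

C | C = N | N = N
A & A = T & T = T
(C | C) -> (A & A) = N -> T = T  [~N | T]

T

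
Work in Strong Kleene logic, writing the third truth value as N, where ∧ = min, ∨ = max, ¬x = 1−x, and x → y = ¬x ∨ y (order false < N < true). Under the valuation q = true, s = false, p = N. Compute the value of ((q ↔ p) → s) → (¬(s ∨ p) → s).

q ↔ p = true ↔ N = N
(q ↔ p) → s = N → false = N  [¬N ∨ false]
s ∨ p = false ∨ N = N
¬(s ∨ p) = ¬N = N
¬(s ∨ p) → s = N → false = N
((q ↔ p) → s) → (¬(s ∨ p) → s) = N → N = N

N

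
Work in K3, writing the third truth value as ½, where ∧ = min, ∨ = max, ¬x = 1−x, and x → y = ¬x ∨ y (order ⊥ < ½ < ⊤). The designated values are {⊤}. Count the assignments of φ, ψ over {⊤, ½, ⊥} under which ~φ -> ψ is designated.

5

Of the 9 assignments, 5 give a value in {⊤}.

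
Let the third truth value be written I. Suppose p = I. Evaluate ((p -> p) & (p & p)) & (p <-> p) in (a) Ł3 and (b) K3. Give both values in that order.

In Ł3: p -> p = I -> I = ⊤
p & p = I & I = I
(p -> p) & (p & p) = ⊤ & I = I
p <-> p = I <-> I = ⊤
((p -> p) & (p & p)) & (p <-> p) = I & ⊤ = I
In K3: p -> p = I -> I = I  [~I | I]
p & p = I & I = I
(p -> p) & (p & p) = I & I = I
p <-> p = I <-> I = I
((p -> p) & (p & p)) & (p <-> p) = I & I = I

I; I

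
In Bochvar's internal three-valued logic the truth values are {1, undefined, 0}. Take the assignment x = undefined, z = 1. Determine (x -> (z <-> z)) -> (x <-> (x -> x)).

z <-> z = 1 <-> 1 = 1
x -> (z <-> z) = undefined -> 1 = undefined  [any arg is the third value ⇒ result is the third value]
x -> x = undefined -> undefined = undefined
x <-> (x -> x) = undefined <-> undefined = undefined
(x -> (z <-> z)) -> (x <-> (x -> x)) = undefined -> undefined = undefined

undefined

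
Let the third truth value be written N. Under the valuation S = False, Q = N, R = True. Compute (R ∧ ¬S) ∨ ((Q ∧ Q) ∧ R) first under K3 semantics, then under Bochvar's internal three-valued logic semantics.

True; N

In K3: ¬S = ¬False = True
R ∧ ¬S = True ∧ True = True
Q ∧ Q = N ∧ N = N
(Q ∧ Q) ∧ R = N ∧ True = N
(R ∧ ¬S) ∨ ((Q ∧ Q) ∧ R) = True ∨ N = True
In Bochvar's internal three-valued logic: ¬S = ¬False = True
R ∧ ¬S = True ∧ True = True
Q ∧ Q = N ∧ N = N
(Q ∧ Q) ∧ R = N ∧ True = N
(R ∧ ¬S) ∨ ((Q ∧ Q) ∧ R) = True ∨ N = N
They differ because K3 and Bochvar's internal three-valued logic treat N differently under the binary connectives.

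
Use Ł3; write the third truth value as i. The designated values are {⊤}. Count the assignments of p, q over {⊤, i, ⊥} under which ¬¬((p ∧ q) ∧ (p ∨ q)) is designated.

Designated under: (p=⊤, q=⊤).

1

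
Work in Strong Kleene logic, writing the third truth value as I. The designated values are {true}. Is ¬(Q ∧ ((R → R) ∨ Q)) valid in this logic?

No

Countermodel: Q=true, R=true gives false, which is not designated.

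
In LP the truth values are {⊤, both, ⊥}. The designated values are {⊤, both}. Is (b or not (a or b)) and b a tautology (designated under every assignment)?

Countermodel: b=⊥, a=⊤ gives ⊥, which is not designated.

No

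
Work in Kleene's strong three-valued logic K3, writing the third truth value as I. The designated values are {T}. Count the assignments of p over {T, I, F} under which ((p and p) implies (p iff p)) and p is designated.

1

p=T: T ✓
p=I: I ·
p=F: F ·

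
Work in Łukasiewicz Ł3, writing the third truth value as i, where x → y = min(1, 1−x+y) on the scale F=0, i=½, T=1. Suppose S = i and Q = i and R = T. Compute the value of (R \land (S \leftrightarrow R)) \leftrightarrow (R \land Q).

S \leftrightarrow R = i \leftrightarrow T = i  [1 − |½−1|]
R \land (S \leftrightarrow R) = T \land i = i
R \land Q = T \land i = i
(R \land (S \leftrightarrow R)) \leftrightarrow (R \land Q) = i \leftrightarrow i = T

T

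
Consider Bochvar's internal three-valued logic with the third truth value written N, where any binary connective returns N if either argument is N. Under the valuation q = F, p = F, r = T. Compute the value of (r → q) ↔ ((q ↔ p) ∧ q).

r → q = T → F = F
q ↔ p = F ↔ F = T
(q ↔ p) ∧ q = T ∧ F = F
(r → q) ↔ ((q ↔ p) ∧ q) = F ↔ F = T

T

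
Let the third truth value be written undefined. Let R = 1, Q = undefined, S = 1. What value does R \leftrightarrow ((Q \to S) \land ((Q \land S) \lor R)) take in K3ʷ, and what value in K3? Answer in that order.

In K3ʷ: Q \to S = undefined \to 1 = undefined  [any arg is the third value ⇒ result is the third value]
Q \land S = undefined \land 1 = undefined
(Q \land S) \lor R = undefined \lor 1 = undefined
(Q \to S) \land ((Q \land S) \lor R) = undefined \land undefined = undefined
R \leftrightarrow ((Q \to S) \land ((Q \land S) \lor R)) = 1 \leftrightarrow undefined = undefined
In K3: Q \to S = undefined \to 1 = 1
Q \land S = undefined \land 1 = undefined
(Q \land S) \lor R = undefined \lor 1 = 1
(Q \to S) \land ((Q \land S) \lor R) = 1 \land 1 = 1
R \leftrightarrow ((Q \to S) \land ((Q \land S) \lor R)) = 1 \leftrightarrow 1 = 1
They differ because K3ʷ and K3 treat undefined differently under the binary connectives.

undefined; 1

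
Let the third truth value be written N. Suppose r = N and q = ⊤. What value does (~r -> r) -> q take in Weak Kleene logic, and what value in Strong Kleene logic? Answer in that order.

In Weak Kleene logic: ~r = ~N = N
~r -> r = N -> N = N  [any arg is the third value ⇒ result is the third value]
(~r -> r) -> q = N -> ⊤ = N
In Strong Kleene logic: ~r = ~N = N
~r -> r = N -> N = N  [~N | N]
(~r -> r) -> q = N -> ⊤ = ⊤
They differ because Weak Kleene logic and Strong Kleene logic treat N differently under the binary connectives.

N; ⊤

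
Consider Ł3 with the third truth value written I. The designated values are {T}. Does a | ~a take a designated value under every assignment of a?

No

Countermodel: a=I gives I, which is not designated.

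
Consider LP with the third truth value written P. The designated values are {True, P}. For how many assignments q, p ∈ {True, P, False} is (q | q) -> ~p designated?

Of the 9 assignments, 8 give a value in {True, P}.

8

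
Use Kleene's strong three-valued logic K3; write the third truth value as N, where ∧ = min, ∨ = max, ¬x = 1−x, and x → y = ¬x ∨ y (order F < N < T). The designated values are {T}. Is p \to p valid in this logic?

Countermodel: p=N gives N, which is not designated.

No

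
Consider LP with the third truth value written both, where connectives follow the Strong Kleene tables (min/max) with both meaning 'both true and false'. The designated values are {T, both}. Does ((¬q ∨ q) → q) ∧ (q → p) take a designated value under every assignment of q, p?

No

Countermodel: q=T, p=F gives F, which is not designated.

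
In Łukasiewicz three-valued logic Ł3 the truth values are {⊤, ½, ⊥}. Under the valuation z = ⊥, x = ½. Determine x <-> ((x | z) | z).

x | z = ½ | ⊥ = ½
(x | z) | z = ½ | ⊥ = ½
x <-> ((x | z) | z) = ½ <-> ½ = ⊤

⊤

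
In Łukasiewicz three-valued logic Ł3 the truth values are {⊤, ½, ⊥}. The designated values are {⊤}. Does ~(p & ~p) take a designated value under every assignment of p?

Countermodel: p=½ gives ½, which is not designated.

No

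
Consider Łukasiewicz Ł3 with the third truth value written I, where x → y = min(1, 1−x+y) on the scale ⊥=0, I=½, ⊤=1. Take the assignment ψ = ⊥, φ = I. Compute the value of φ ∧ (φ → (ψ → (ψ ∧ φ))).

I

ψ ∧ φ = ⊥ ∧ I = ⊥
ψ → (ψ ∧ φ) = ⊥ → ⊥ = ⊤
φ → (ψ → (ψ ∧ φ)) = I → ⊤ = ⊤
φ ∧ (φ → (ψ → (ψ ∧ φ))) = I ∧ ⊤ = I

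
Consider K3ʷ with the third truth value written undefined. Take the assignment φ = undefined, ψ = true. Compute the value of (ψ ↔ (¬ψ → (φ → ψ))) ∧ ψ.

¬ψ = ¬true = false
φ → ψ = undefined → true = undefined  [any arg is the third value ⇒ result is the third value]
¬ψ → (φ → ψ) = false → undefined = undefined
ψ ↔ (¬ψ → (φ → ψ)) = true ↔ undefined = undefined
(ψ ↔ (¬ψ → (φ → ψ))) ∧ ψ = undefined ∧ true = undefined

undefined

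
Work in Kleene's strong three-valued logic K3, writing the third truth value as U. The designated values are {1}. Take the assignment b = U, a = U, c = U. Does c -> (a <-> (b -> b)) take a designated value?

No

b -> b = U -> U = U  [~U | U]
a <-> (b -> b) = U <-> U = U
c -> (a <-> (b -> b)) = U -> U = U
U ∉ {1}.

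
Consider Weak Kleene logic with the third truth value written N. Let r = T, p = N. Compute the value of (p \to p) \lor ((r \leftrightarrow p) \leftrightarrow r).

N

p \to p = N \to N = N  [any arg is the third value ⇒ result is the third value]
r \leftrightarrow p = T \leftrightarrow N = N
(r \leftrightarrow p) \leftrightarrow r = N \leftrightarrow T = N
(p \to p) \lor ((r \leftrightarrow p) \leftrightarrow r) = N \lor N = N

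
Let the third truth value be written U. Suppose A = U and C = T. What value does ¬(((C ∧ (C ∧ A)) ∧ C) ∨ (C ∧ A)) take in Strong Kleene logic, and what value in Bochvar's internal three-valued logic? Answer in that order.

In Strong Kleene logic: C ∧ A = T ∧ U = U
C ∧ (C ∧ A) = T ∧ U = U
(C ∧ (C ∧ A)) ∧ C = U ∧ T = U
C ∧ A = T ∧ U = U
((C ∧ (C ∧ A)) ∧ C) ∨ (C ∧ A) = U ∨ U = U
¬(((C ∧ (C ∧ A)) ∧ C) ∨ (C ∧ A)) = ¬U = U
In Bochvar's internal three-valued logic: C ∧ A = T ∧ U = U
C ∧ (C ∧ A) = T ∧ U = U
(C ∧ (C ∧ A)) ∧ C = U ∧ T = U
C ∧ A = T ∧ U = U
((C ∧ (C ∧ A)) ∧ C) ∨ (C ∧ A) = U ∨ U = U
¬(((C ∧ (C ∧ A)) ∧ C) ∨ (C ∧ A)) = ¬U = U

U; U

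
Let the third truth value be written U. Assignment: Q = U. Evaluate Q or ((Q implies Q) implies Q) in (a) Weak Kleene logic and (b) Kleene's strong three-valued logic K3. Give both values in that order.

In Weak Kleene logic: Q implies Q = U implies U = U  [any arg is the third value ⇒ result is the third value]
(Q implies Q) implies Q = U implies U = U
Q or ((Q implies Q) implies Q) = U or U = U
In Kleene's strong three-valued logic K3: Q implies Q = U implies U = U  [not U or U]
(Q implies Q) implies Q = U implies U = U
Q or ((Q implies Q) implies Q) = U or U = U

U; U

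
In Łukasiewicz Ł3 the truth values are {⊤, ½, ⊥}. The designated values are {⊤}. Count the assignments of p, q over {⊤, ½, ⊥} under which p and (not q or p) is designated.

3

Designated under: (p=⊤, q=⊤); (p=⊤, q=½); (p=⊤, q=⊥).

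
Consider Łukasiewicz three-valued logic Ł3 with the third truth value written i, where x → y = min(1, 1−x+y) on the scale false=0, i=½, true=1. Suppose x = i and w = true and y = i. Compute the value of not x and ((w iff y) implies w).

i

not x = not i = i
w iff y = true iff i = i  [1 − |1−½|]
(w iff y) implies w = i implies true = true
not x and ((w iff y) implies w) = i and true = i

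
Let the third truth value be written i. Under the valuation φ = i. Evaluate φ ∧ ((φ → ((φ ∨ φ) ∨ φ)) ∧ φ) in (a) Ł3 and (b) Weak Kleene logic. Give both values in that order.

In Ł3: φ ∨ φ = i ∨ i = i
(φ ∨ φ) ∨ φ = i ∨ i = i
φ → ((φ ∨ φ) ∨ φ) = i → i = true  [min(1, 1−½+½)]
(φ → ((φ ∨ φ) ∨ φ)) ∧ φ = true ∧ i = i
φ ∧ ((φ → ((φ ∨ φ) ∨ φ)) ∧ φ) = i ∧ i = i
In Weak Kleene logic: φ ∨ φ = i ∨ i = i
(φ ∨ φ) ∨ φ = i ∨ i = i
φ → ((φ ∨ φ) ∨ φ) = i → i = i  [any arg is the third value ⇒ result is the third value]
(φ → ((φ ∨ φ) ∨ φ)) ∧ φ = i ∧ i = i
φ ∧ ((φ → ((φ ∨ φ) ∨ φ)) ∧ φ) = i ∧ i = i

i; i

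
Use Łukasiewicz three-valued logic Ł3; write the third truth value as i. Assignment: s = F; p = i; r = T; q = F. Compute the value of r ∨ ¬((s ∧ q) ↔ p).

s ∧ q = F ∧ F = F
(s ∧ q) ↔ p = F ↔ i = i
¬((s ∧ q) ↔ p) = ¬i = i
r ∨ ¬((s ∧ q) ↔ p) = T ∨ i = T

T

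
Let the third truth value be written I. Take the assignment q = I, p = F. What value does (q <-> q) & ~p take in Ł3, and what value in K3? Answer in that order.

In Ł3: q <-> q = I <-> I = T  [1 − |½−½|]
~p = ~F = T
(q <-> q) & ~p = T & T = T
In K3: q <-> q = I <-> I = I
~p = ~F = T
(q <-> q) & ~p = I & T = I
They differ because Ł3 and K3 treat I differently under implication.

T; I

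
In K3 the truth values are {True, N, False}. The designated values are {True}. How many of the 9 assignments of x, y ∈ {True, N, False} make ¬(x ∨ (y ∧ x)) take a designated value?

Designated under: (x=False, y=True); (x=False, y=N); (x=False, y=False).

3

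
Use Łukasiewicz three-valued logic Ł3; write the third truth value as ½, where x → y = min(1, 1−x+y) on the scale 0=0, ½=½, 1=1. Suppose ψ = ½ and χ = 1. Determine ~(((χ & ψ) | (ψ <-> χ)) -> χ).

0

χ & ψ = 1 & ½ = ½
ψ <-> χ = ½ <-> 1 = ½
(χ & ψ) | (ψ <-> χ) = ½ | ½ = ½
((χ & ψ) | (ψ <-> χ)) -> χ = ½ -> 1 = 1
~(((χ & ψ) | (ψ <-> χ)) -> χ) = ~1 = 0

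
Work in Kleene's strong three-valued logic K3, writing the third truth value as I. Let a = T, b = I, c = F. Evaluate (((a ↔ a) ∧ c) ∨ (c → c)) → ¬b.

a ↔ a = T ↔ T = T
(a ↔ a) ∧ c = T ∧ F = F
c → c = F → F = T
((a ↔ a) ∧ c) ∨ (c → c) = F ∨ T = T
¬b = ¬I = I
(((a ↔ a) ∧ c) ∨ (c → c)) → ¬b = T → I = I  [¬T ∨ I]

I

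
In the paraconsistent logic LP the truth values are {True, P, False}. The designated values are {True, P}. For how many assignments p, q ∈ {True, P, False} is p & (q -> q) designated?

6

Of the 9 assignments, 6 give a value in {True, P}.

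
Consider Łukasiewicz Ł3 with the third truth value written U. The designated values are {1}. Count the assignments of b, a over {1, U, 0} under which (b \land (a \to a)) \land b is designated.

Designated under: (b=1, a=1); (b=1, a=U); (b=1, a=0).

3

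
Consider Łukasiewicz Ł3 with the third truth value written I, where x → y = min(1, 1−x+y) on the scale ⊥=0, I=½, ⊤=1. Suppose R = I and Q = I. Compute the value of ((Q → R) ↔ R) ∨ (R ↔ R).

Q → R = I → I = ⊤
(Q → R) ↔ R = ⊤ ↔ I = I
R ↔ R = I ↔ I = ⊤
((Q → R) ↔ R) ∨ (R ↔ R) = I ∨ ⊤ = ⊤

⊤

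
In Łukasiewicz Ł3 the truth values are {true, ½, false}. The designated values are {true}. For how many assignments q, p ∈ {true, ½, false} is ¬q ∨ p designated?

5

Of the 9 assignments, 5 give a value in {true}.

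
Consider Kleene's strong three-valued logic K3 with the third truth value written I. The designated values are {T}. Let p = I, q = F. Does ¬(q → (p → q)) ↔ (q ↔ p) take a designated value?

No

p → q = I → F = I
q → (p → q) = F → I = T
¬(q → (p → q)) = ¬T = F
q ↔ p = F ↔ I = I
¬(q → (p → q)) ↔ (q ↔ p) = F ↔ I = I
I ∉ {T}.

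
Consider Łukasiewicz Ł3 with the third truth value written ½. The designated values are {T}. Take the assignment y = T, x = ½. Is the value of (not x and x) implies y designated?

Yes

not x = not ½ = ½
not x and x = ½ and ½ = ½
(not x and x) implies y = ½ implies T = T  [min(1, 1−½+1)]
T ∈ {T}.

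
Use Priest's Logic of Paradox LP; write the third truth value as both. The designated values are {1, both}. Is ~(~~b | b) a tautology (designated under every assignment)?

Countermodel: b=1 gives 0, which is not designated.

No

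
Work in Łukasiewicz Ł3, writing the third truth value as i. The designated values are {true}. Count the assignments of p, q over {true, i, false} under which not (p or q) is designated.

1

Designated under: (p=false, q=false).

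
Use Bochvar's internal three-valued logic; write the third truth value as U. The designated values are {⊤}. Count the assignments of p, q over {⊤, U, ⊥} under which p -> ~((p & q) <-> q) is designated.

Designated under: (p=⊥, q=⊤); (p=⊥, q=⊥).

2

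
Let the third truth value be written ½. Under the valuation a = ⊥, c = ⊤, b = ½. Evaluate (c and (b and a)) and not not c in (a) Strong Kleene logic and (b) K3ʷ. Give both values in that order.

In Strong Kleene logic: b and a = ½ and ⊥ = ⊥
c and (b and a) = ⊤ and ⊥ = ⊥
not c = not ⊤ = ⊥
not not c = not ⊥ = ⊤
(c and (b and a)) and not not c = ⊥ and ⊤ = ⊥
In K3ʷ: b and a = ½ and ⊥ = ½
c and (b and a) = ⊤ and ½ = ½
not c = not ⊤ = ⊥
not not c = not ⊥ = ⊤
(c and (b and a)) and not not c = ½ and ⊤ = ½
They differ because Strong Kleene logic and K3ʷ treat ½ differently under the binary connectives.

⊥; ½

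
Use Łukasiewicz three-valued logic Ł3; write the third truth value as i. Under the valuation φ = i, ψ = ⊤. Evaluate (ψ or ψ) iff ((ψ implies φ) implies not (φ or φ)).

ψ or ψ = ⊤ or ⊤ = ⊤
ψ implies φ = ⊤ implies i = i  [min(1, 1−1+½)]
φ or φ = i or i = i
not (φ or φ) = not i = i
(ψ implies φ) implies not (φ or φ) = i implies i = ⊤
(ψ or ψ) iff ((ψ implies φ) implies not (φ or φ)) = ⊤ iff ⊤ = ⊤

⊤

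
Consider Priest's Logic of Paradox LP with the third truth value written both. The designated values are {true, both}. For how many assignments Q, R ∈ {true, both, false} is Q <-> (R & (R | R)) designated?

Of the 9 assignments, 7 give a value in {true, both}.

7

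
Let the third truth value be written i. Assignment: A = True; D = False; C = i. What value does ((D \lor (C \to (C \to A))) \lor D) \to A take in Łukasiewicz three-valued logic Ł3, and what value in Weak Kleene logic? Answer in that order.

True; i

In Łukasiewicz three-valued logic Ł3: C \to A = i \to True = True  [min(1, 1−½+1)]
C \to (C \to A) = i \to True = True
D \lor (C \to (C \to A)) = False \lor True = True
(D \lor (C \to (C \to A))) \lor D = True \lor False = True
((D \lor (C \to (C \to A))) \lor D) \to A = True \to True = True
In Weak Kleene logic: C \to A = i \to True = i  [any arg is the third value ⇒ result is the third value]
C \to (C \to A) = i \to i = i
D \lor (C \to (C \to A)) = False \lor i = i
(D \lor (C \to (C \to A))) \lor D = i \lor False = i
((D \lor (C \to (C \to A))) \lor D) \to A = i \to True = i
They differ because Łukasiewicz three-valued logic Ł3 and Weak Kleene logic treat i differently under the binary connectives.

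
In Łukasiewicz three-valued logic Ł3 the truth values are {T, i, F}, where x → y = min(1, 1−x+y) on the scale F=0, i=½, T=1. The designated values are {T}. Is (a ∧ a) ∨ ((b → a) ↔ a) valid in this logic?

Countermodel: a=i, b=i gives i, which is not designated.

No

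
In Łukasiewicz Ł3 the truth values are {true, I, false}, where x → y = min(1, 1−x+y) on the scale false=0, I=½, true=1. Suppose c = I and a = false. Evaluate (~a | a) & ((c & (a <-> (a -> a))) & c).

false

~a = ~false = true
~a | a = true | false = true
a -> a = false -> false = true
a <-> (a -> a) = false <-> true = false
c & (a <-> (a -> a)) = I & false = false
(c & (a <-> (a -> a))) & c = false & I = false
(~a | a) & ((c & (a <-> (a -> a))) & c) = true & false = false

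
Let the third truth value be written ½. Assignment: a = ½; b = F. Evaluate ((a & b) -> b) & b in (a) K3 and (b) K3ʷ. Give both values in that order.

In K3: a & b = ½ & F = F
(a & b) -> b = F -> F = T
((a & b) -> b) & b = T & F = F
In K3ʷ: a & b = ½ & F = ½
(a & b) -> b = ½ -> F = ½  [any arg is the third value ⇒ result is the third value]
((a & b) -> b) & b = ½ & F = ½
They differ because K3 and K3ʷ treat ½ differently under the binary connectives.

F; ½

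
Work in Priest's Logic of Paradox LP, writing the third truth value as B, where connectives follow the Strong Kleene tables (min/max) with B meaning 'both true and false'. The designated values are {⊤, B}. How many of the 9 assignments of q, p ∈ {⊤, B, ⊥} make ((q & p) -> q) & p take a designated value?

Of the 9 assignments, 6 give a value in {⊤, B}.

6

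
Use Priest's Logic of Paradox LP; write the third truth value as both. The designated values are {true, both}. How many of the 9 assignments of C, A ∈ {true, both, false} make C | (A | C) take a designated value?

8

Of the 9 assignments, 8 give a value in {true, both}.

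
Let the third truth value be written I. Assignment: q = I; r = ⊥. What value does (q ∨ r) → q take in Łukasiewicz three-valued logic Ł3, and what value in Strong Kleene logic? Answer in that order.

⊤; I

In Łukasiewicz three-valued logic Ł3: q ∨ r = I ∨ ⊥ = I
(q ∨ r) → q = I → I = ⊤  [min(1, 1−½+½)]
In Strong Kleene logic: q ∨ r = I ∨ ⊥ = I
(q ∨ r) → q = I → I = I  [¬I ∨ I]
They differ because Łukasiewicz three-valued logic Ł3 and Strong Kleene logic treat I differently under implication.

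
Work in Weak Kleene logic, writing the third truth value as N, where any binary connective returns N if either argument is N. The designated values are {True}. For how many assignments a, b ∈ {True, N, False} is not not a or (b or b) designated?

3

Designated under: (a=True, b=True); (a=True, b=False); (a=False, b=True).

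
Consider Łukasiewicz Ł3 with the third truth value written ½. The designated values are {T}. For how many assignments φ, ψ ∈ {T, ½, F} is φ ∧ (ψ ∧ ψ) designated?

Designated under: (φ=T, ψ=T).

1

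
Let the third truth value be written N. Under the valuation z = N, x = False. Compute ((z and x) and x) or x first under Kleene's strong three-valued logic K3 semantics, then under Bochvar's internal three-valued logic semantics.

In Kleene's strong three-valued logic K3: z and x = N and False = False
(z and x) and x = False and False = False
((z and x) and x) or x = False or False = False
In Bochvar's internal three-valued logic: z and x = N and False = N
(z and x) and x = N and False = N
((z and x) and x) or x = N or False = N
They differ because Kleene's strong three-valued logic K3 and Bochvar's internal three-valued logic treat N differently under the binary connectives.

False; N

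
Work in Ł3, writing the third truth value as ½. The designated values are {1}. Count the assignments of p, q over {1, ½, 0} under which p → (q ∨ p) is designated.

9

Of the 9 assignments, 9 give a value in {1}.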